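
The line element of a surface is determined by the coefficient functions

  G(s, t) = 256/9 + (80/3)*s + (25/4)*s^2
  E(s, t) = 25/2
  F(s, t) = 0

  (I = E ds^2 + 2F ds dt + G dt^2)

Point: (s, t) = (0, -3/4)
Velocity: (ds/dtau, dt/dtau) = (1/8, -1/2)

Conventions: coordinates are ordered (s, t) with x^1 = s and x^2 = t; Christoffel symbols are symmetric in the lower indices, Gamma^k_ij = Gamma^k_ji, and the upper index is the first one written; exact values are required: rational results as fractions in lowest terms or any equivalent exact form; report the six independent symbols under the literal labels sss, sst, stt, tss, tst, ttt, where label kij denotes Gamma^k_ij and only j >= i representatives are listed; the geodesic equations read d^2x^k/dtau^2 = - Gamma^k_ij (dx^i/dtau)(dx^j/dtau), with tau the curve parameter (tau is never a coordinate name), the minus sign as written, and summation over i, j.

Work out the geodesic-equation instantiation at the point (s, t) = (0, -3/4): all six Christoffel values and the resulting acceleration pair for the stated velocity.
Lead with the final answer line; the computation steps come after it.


Answer: Gamma_sss = 0, Gamma_sst = 0, Gamma_stt = -16/15, Gamma_tss = 0, Gamma_tst = 15/32, Gamma_ttt = 0; accelerations (d^2s/dtau^2, d^2t/dtau^2) = (4/15, 15/256)

E = 25/2, F = 0, G = 256/9 at the point
E_s = 0, E_t = 0, F_s = 0, F_t = 0, G_s = 80/3, G_t = 0
EG - F^2 = 3200/9;  g^inv = (9/3200) * [[256/9, 0], [0, 25/2]]
first-kind symbols [ij,l] = (1/2)(d_i g_jl + d_j g_il - d_l g_ij): [ss,s] = E_s/2 = 0, [ss,t] = F_s - E_t/2 = 0, [st,s] = E_t/2 = 0, [st,t] = G_s/2 = 40/3, [tt,s] = F_t - G_s/2 = -40/3, [tt,t] = G_t/2 = 0
Gamma^s_ij = (G*[ij,s] - F*[ij,t])/(EG - F^2), Gamma^t_ij = (E*[ij,t] - F*[ij,s])/(EG - F^2)
Gamma_sss = 0, Gamma_sst = 0, Gamma_stt = -16/15, Gamma_tss = 0, Gamma_tst = 15/32, Gamma_ttt = 0
d^2s/dtau^2 = -(Gamma_sss*(1/8)^2 + 2*Gamma_sst*(1/8)*(-1/2) + Gamma_stt*(-1/2)^2) = 4/15
d^2t/dtau^2 = -(Gamma_tss*(1/8)^2 + 2*Gamma_tst*(1/8)*(-1/2) + Gamma_ttt*(-1/2)^2) = 15/256


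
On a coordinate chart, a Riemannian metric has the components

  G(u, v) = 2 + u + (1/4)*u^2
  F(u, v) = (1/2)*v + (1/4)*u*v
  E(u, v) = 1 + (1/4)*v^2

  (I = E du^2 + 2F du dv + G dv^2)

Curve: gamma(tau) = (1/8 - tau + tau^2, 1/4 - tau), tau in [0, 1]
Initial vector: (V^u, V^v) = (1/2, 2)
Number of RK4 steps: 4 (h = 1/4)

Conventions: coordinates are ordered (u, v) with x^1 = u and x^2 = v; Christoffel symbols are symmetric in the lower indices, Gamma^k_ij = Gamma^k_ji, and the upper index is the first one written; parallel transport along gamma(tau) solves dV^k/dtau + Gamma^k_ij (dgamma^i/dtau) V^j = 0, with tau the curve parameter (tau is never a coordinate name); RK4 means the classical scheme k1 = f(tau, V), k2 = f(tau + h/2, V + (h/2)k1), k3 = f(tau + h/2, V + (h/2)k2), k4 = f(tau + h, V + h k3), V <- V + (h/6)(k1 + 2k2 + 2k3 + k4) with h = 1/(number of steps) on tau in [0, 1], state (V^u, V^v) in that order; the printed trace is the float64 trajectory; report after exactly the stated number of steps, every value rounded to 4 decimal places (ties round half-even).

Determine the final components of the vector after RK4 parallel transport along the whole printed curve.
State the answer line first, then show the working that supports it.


Answer: V^u = 0.5267, V^v = 2.1247

gamma'(tau) = (-1 + 2*tau, -1); f(tau, V)^k = -Gamma^k_ij(gamma(tau)) gamma'^i(tau) V^j; h = 1/4; intermediate values shown to 6 dp
curve data and Christoffel symbols at the stage parameters:
  tau = 0.000000: gamma = (0.125000, 0.250000), gamma' = (-1.000000, -1.000000); Gamma_uuu = 0.000000, Gamma_uuv = 0.029144, Gamma_uvv = 0.000000, Gamma_vuu = 0.000000, Gamma_vuv = 0.247723, Gamma_vvv = 0.000000
  tau = 0.125000: gamma = (0.015625, 0.125000), gamma' = (-0.750000, -1.000000); Gamma_uuu = 0.000000, Gamma_uuv = 0.015473, Gamma_uvv = 0.000000, Gamma_vuu = 0.000000, Gamma_vuv = 0.249509, Gamma_vvv = 0.000000
  tau = 0.250000: gamma = (-0.062500, 0.000000), gamma' = (-0.500000, -1.000000); Gamma_uuu = 0.000000, Gamma_uuv = 0.000000, Gamma_uvv = 0.000000, Gamma_vuu = 0.000000, Gamma_vuv = 0.249874, Gamma_vvv = 0.000000
  tau = 0.375000: gamma = (-0.109375, -0.125000), gamma' = (-0.250000, -1.000000); Gamma_uuu = 0.000000, Gamma_uuv = -0.016469, Gamma_uvv = 0.000000, Gamma_vuu = 0.000000, Gamma_vuv = 0.249091, Gamma_vvv = 0.000000
  tau = 0.500000: gamma = (-0.125000, -0.250000), gamma' = (0.000000, -1.000000); Gamma_uuu = 0.000000, Gamma_uuv = -0.032990, Gamma_uvv = 0.000000, Gamma_vuu = 0.000000, Gamma_vuv = 0.247423, Gamma_vvv = 0.000000
  tau = 0.625000: gamma = (-0.109375, -0.375000), gamma' = (0.250000, -1.000000); Gamma_uuu = 0.000000, Gamma_uuv = -0.048606, Gamma_uvv = 0.000000, Gamma_vuu = 0.000000, Gamma_vuv = 0.245056, Gamma_vvv = 0.000000
  tau = 0.750000: gamma = (-0.062500, -0.500000), gamma' = (0.500000, -1.000000); Gamma_uuu = 0.000000, Gamma_uuv = -0.062469, Gamma_uvv = 0.000000, Gamma_vuu = 0.000000, Gamma_vuv = 0.242069, Gamma_vvv = 0.000000
  tau = 0.875000: gamma = (0.015625, -0.625000), gamma' = (0.750000, -1.000000); Gamma_uuu = 0.000000, Gamma_uuv = -0.073935, Gamma_uvv = 0.000000, Gamma_vuu = 0.000000, Gamma_vuv = 0.238440, Gamma_vvv = 0.000000
  tau = 1.000000: gamma = (0.125000, -0.750000), gamma' = (1.000000, -1.000000); Gamma_uuu = 0.000000, Gamma_uuv = -0.082616, Gamma_uvv = 0.000000, Gamma_vuu = 0.000000, Gamma_vuv = 0.234079, Gamma_vvv = 0.000000
step 0: V^u = 0.5000, V^v = 2.0000
step 1: k1 = (0.072860, 0.619308), k2 = (0.031986, 0.515777), k3 = (0.031757, 0.512080), k4 = (0.000000, 0.392789); V <- V + (h/6)(k1 + 2k2 + 2k3 + k4): V^u = 0.5083, V^v = 2.1278
step 2: k1 = (0.000000, 0.392867), k2 = (-0.017335, 0.262189), k3 = (-0.017232, 0.260632), k4 = (-0.016628, 0.124711); V <- V + (h/6)(k1 + 2k2 + 2k3 + k4): V^u = 0.5048, V^v = 2.1930
step 3: k1 = (-0.016652, 0.124893), k2 = (0.002404, -0.012118), k3 = (0.002080, -0.010485), k4 = (0.036849, -0.142791); V <- V + (h/6)(k1 + 2k2 + 2k3 + k4): V^u = 0.5060, V^v = 2.1903
step 4: k1 = (0.036806, -0.142621), k2 = (0.082718, -0.266764), k3 = (0.081433, -0.262621), k4 = (0.132048, -0.374135); V <- V + (h/6)(k1 + 2k2 + 2k3 + k4): V^u = 0.5267, V^v = 2.1247


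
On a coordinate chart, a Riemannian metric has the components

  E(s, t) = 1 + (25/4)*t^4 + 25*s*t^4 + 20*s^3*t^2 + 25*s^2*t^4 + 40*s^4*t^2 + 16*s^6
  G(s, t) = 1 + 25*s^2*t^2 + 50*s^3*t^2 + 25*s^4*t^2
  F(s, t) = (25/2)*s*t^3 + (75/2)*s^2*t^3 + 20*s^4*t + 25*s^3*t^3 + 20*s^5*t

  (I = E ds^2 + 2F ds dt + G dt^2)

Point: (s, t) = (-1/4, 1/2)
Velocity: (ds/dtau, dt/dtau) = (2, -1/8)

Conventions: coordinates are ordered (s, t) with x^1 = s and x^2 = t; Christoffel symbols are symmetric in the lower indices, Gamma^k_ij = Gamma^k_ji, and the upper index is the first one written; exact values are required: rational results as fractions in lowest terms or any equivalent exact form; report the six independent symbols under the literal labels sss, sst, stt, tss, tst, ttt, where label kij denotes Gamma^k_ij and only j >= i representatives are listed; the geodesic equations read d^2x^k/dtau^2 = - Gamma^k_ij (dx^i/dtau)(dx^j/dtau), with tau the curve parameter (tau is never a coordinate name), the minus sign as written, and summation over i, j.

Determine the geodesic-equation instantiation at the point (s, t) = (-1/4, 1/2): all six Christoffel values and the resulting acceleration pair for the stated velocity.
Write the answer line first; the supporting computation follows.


Answer: Gamma_sss = 512/1313, Gamma_sst = 320/1313, Gamma_stt = -240/1313, Gamma_tss = -960/1313, Gamma_tst = -600/1313, Gamma_ttt = 450/1313; accelerations (d^2s/dtau^2, d^2t/dtau^2) = (-7537/5252, 113055/42016)

E = 17/16, F = -15/128, G = 1249/1024 at the point
E_s = 1, E_t = 5/8, F_s = -5/8, F_t = -105/128, G_s = -75/64, G_t = 225/256
EG - F^2 = 1313/1024;  g^inv = (1024/1313) * [[1249/1024, 15/128], [15/128, 17/16]]
first-kind symbols [ij,l] = (1/2)(d_i g_jl + d_j g_il - d_l g_ij): [ss,s] = E_s/2 = 1/2, [ss,t] = F_s - E_t/2 = -15/16, [st,s] = E_t/2 = 5/16, [st,t] = G_s/2 = -75/128, [tt,s] = F_t - G_s/2 = -15/64, [tt,t] = G_t/2 = 225/512
Gamma^s_ij = (G*[ij,s] - F*[ij,t])/(EG - F^2), Gamma^t_ij = (E*[ij,t] - F*[ij,s])/(EG - F^2)
Gamma_sss = 512/1313, Gamma_sst = 320/1313, Gamma_stt = -240/1313, Gamma_tss = -960/1313, Gamma_tst = -600/1313, Gamma_ttt = 450/1313
d^2s/dtau^2 = -(Gamma_sss*(2)^2 + 2*Gamma_sst*(2)*(-1/8) + Gamma_stt*(-1/8)^2) = -7537/5252
d^2t/dtau^2 = -(Gamma_tss*(2)^2 + 2*Gamma_tst*(2)*(-1/8) + Gamma_ttt*(-1/8)^2) = 113055/42016


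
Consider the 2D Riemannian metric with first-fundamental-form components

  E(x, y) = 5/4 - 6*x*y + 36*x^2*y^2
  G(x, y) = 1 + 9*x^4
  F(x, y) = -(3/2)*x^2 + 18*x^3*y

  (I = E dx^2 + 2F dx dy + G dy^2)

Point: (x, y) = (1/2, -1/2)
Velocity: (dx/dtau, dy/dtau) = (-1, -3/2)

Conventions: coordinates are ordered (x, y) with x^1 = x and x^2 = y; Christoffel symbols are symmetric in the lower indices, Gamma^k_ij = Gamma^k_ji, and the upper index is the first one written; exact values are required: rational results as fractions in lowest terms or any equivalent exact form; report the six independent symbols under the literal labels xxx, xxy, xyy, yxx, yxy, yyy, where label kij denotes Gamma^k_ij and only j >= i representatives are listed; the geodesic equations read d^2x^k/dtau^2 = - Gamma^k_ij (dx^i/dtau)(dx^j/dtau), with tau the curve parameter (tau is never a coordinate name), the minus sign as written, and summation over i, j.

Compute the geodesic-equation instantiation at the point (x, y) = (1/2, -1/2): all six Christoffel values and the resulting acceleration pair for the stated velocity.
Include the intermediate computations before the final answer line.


E = 5, F = -3/2, G = 25/16 at the point
E_x = 12, E_y = -12, F_x = -33/4, F_y = 9/4, G_x = 9/2, G_y = 0
EG - F^2 = 89/16;  g^inv = (16/89) * [[25/16, 3/2], [3/2, 5]]
first-kind symbols [ij,l] = (1/2)(d_i g_jl + d_j g_il - d_l g_ij): [xx,x] = E_x/2 = 6, [xx,y] = F_x - E_y/2 = -9/4, [xy,x] = E_y/2 = -6, [xy,y] = G_x/2 = 9/4, [yy,x] = F_y - G_x/2 = 0, [yy,y] = G_y/2 = 0
Gamma^x_ij = (G*[ij,x] - F*[ij,y])/(EG - F^2), Gamma^y_ij = (E*[ij,y] - F*[ij,x])/(EG - F^2)
Gamma_xxx = 96/89, Gamma_xxy = -96/89, Gamma_xyy = 0, Gamma_yxx = -36/89, Gamma_yxy = 36/89, Gamma_yyy = 0
d^2x/dtau^2 = -(Gamma_xxx*(-1)^2 + 2*Gamma_xxy*(-1)*(-3/2) + Gamma_xyy*(-3/2)^2) = 192/89
d^2y/dtau^2 = -(Gamma_yxx*(-1)^2 + 2*Gamma_yxy*(-1)*(-3/2) + Gamma_yyy*(-3/2)^2) = -72/89

Answer: Gamma_xxx = 96/89, Gamma_xxy = -96/89, Gamma_xyy = 0, Gamma_yxx = -36/89, Gamma_yxy = 36/89, Gamma_yyy = 0; accelerations (d^2x/dtau^2, d^2y/dtau^2) = (192/89, -72/89)


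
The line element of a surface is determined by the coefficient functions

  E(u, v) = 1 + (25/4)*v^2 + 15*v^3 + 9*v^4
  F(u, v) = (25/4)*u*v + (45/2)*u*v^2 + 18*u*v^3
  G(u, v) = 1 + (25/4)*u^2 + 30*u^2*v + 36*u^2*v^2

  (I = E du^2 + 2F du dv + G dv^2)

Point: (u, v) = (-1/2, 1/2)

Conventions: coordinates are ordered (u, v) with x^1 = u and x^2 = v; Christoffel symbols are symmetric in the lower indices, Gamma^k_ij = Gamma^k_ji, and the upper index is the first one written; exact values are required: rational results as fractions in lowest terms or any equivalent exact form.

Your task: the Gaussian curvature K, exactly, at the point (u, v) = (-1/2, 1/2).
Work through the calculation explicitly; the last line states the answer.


E = 5, F = -11/2, G = 137/16, EG - F^2 = 201/16 at the point
E_u = 0, E_v = 22, F_u = 11, F_v = -169/8, G_u = -121/4, G_v = 33/2
E_vv = 169/2, F_uv = 169/4, G_uu = 121/2
Compute both Brioschi determinants and normalise by (EG - F^2)^2.
M1 = [[-E_vv/2 + F_uv - G_uu/2, E_u/2, F_u - E_v/2], [F_v - G_u/2, E, F], [G_v/2, F, G]] = [[-121/4, 0, 0], [-6, 5, -11/2], [33/4, -11/2, 137/16]]; det M1 = -24321/64
M2 = [[0, E_v/2, G_u/2], [E_v/2, E, F], [G_u/2, F, G]] = [[0, 11, -121/8], [11, 5, -11/2], [-121/8, -11/2, 137/16]]; det M2 = -22385/64
det M1 - det M2 = -121/4; K = -121/4 / (201/16)^2 = -7744/40401

Answer: K = -7744/40401


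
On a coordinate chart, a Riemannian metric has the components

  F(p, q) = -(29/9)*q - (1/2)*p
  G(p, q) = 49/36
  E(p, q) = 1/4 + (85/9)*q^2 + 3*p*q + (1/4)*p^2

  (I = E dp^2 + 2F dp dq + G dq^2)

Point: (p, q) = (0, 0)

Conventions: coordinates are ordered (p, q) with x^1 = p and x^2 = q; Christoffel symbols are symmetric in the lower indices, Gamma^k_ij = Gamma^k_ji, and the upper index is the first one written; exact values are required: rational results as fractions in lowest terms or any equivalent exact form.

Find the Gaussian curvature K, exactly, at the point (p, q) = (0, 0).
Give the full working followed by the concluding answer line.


E = 1/4, F = 0, G = 49/36, EG - F^2 = 49/144 at the point
E_p = 0, E_q = 0, F_p = -1/2, F_q = -29/9, G_p = 0, G_q = 0
E_qq = 170/9, F_pq = 0, G_pp = 0
Compute both Brioschi determinants and normalise by (EG - F^2)^2.
M1 = [[-E_qq/2 + F_pq - G_pp/2, E_p/2, F_p - E_q/2], [F_q - G_p/2, E, F], [G_q/2, F, G]] = [[-85/9, 0, -1/2], [-29/9, 1/4, 0], [0, 0, 49/36]]; det M1 = -4165/1296
M2 = [[0, E_q/2, G_p/2], [E_q/2, E, F], [G_p/2, F, G]] = [[0, 0, 0], [0, 1/4, 0], [0, 0, 49/36]]; det M2 = 0
det M1 - det M2 = -4165/1296; K = -4165/1296 / (49/144)^2 = -1360/49

Answer: K = -1360/49


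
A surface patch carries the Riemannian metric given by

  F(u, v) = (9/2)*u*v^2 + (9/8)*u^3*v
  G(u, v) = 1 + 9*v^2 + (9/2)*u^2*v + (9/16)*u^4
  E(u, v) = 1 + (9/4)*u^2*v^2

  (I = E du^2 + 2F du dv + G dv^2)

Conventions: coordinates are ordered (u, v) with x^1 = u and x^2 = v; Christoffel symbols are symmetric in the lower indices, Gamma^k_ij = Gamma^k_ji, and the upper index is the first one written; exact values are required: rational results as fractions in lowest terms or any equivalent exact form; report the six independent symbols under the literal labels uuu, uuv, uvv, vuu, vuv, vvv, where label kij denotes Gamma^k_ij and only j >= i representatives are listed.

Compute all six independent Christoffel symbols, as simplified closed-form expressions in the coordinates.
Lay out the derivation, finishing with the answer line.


E = 1 + (9/4)*u^2*v^2; F = (9/2)*u*v^2 + (9/8)*u^3*v; G = 1 + 9*v^2 + (9/2)*u^2*v + (9/16)*u^4
Gamma^k_ij = (1/2) g^{kl} (d_i g_jl + d_j g_il - d_l g_ij), with g^inv = (1/(EG-F^2)) [[G, -F], [-F, E]]
first partials: E_u = (9/2)*u*v^2, E_v = (9/2)*u^2*v, F_u = (9/2)*v^2 + (27/8)*u^2*v, F_v = 9*u*v + (9/8)*u^3, G_u = 9*u*v + (9/4)*u^3, G_v = 18*v + (9/2)*u^2
D = EG - F^2 = 1 + 9*v^2 + (9/2)*u^2*v + (9/4)*u^2*v^2 + (9/16)*u^4
expanded: Gamma^u_uu = (G E_u - 2F F_u + F E_v)/(2D), Gamma^u_uv = (G E_v - F G_u)/(2D), Gamma^u_vv = (2G F_v - G G_u - F G_v)/(2D), Gamma^v_uu = (2E F_u - E E_v - F E_u)/(2D), Gamma^v_uv = (E G_u - F E_v)/(2D), Gamma^v_vv = (E G_v - 2F F_v + F G_u)/(2D); substitute and cancel common factors

Answer: Gamma_uuu = 36*u*v^2/(9*u^4 + 36*u^2*v^2 + 72*u^2*v + 144*v^2 + 16), Gamma_uuv = 36*u^2*v/(9*u^4 + 36*u^2*v^2 + 72*u^2*v + 144*v^2 + 16), Gamma_uvv = 72*u*v/(9*u^4 + 36*u^2*v^2 + 72*u^2*v + 144*v^2 + 16), Gamma_vuu = (18*u^2*v + 72*v^2)/(9*u^4 + 36*u^2*v^2 + 72*u^2*v + 144*v^2 + 16), Gamma_vuv = (18*u^3 + 72*u*v)/(9*u^4 + 36*u^2*v^2 + 72*u^2*v + 144*v^2 + 16), Gamma_vvv = (36*u^2 + 144*v)/(9*u^4 + 36*u^2*v^2 + 72*u^2*v + 144*v^2 + 16)


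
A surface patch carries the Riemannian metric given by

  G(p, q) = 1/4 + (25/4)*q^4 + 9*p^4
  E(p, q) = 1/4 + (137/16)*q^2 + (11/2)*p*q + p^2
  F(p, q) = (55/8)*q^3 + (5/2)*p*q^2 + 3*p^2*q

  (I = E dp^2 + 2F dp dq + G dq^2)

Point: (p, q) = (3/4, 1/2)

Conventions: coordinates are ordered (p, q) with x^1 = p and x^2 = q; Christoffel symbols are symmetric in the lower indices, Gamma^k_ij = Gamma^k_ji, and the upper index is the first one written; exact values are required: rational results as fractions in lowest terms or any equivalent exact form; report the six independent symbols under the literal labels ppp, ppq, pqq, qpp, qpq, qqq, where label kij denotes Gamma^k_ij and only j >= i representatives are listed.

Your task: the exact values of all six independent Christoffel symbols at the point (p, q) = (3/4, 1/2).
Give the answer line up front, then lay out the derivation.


Answer: Gamma_ppp = 244880/209369, Gamma_ppq = 92342/209369, Gamma_pqq = 8696/209369, Gamma_qpp = -360664/209369, Gamma_qpq = 398288/209369, Gamma_qqq = 88368/209369

E = 321/64, F = 139/64, G = 893/256 at the point
E_p = 17/4, E_q = 203/16, F_p = 23/8, F_q = 279/32, G_p = 243/16, G_q = 25/8
EG - F^2 = 209369/16384;  g^inv = (16384/209369) * [[893/256, -139/64], [-139/64, 321/64]]
first-kind symbols [ij,l] = (1/2)(d_i g_jl + d_j g_il - d_l g_ij): [pp,p] = E_p/2 = 17/8, [pp,q] = F_p - E_q/2 = -111/32, [pq,p] = E_q/2 = 203/32, [pq,q] = G_p/2 = 243/32, [qq,p] = F_q - G_p/2 = 9/8, [qq,q] = G_q/2 = 25/16
Gamma^p_ij = (G*[ij,p] - F*[ij,q])/(EG - F^2), Gamma^q_ij = (E*[ij,q] - F*[ij,p])/(EG - F^2)


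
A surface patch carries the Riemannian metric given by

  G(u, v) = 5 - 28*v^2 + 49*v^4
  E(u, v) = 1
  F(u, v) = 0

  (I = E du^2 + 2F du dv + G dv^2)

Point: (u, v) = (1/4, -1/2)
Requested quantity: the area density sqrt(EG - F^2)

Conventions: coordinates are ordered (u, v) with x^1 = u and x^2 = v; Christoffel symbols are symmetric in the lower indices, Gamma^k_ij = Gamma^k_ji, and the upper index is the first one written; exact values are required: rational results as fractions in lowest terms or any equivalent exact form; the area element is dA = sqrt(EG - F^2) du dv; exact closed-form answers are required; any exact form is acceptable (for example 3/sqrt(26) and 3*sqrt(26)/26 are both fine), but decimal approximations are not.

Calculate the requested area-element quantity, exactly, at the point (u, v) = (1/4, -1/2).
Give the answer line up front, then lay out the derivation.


Answer: sqrt(EG - F^2) = sqrt(17)/4

E = 1, F = 0, G = 17/16; EG - F^2 = 17/16


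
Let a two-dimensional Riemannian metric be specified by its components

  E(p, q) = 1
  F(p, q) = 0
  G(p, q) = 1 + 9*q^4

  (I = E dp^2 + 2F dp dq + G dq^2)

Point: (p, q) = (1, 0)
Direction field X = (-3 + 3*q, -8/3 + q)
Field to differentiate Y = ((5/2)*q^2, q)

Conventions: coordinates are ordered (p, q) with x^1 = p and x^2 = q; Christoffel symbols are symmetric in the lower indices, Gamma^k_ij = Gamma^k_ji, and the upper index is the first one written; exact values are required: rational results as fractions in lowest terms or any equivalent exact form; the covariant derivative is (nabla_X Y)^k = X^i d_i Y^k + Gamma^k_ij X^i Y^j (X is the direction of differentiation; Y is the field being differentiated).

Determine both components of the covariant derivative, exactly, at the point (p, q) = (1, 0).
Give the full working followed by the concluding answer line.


E = 1, F = 0, G = 1 at the point
E_p = 0, E_q = 0, F_p = 0, F_q = 0, G_p = 0, G_q = 0
EG - F^2 = 1;  g^inv = (1) * [[1, 0], [0, 1]]
first-kind symbols [ij,l] = (1/2)(d_i g_jl + d_j g_il - d_l g_ij): [pp,p] = E_p/2 = 0, [pp,q] = F_p - E_q/2 = 0, [pq,p] = E_q/2 = 0, [pq,q] = G_p/2 = 0, [qq,p] = F_q - G_p/2 = 0, [qq,q] = G_q/2 = 0
Gamma^p_ij = (G*[ij,p] - F*[ij,q])/(EG - F^2), Gamma^q_ij = (E*[ij,q] - F*[ij,p])/(EG - F^2)
Gamma_ppp = 0, Gamma_ppq = 0, Gamma_pqq = 0, Gamma_qpp = 0, Gamma_qpq = 0, Gamma_qqq = 0
X = (-3, -8/3), Y = (0, 0) at the point

Answer: (nabla_X Y)^p = 0, (nabla_X Y)^q = -8/3


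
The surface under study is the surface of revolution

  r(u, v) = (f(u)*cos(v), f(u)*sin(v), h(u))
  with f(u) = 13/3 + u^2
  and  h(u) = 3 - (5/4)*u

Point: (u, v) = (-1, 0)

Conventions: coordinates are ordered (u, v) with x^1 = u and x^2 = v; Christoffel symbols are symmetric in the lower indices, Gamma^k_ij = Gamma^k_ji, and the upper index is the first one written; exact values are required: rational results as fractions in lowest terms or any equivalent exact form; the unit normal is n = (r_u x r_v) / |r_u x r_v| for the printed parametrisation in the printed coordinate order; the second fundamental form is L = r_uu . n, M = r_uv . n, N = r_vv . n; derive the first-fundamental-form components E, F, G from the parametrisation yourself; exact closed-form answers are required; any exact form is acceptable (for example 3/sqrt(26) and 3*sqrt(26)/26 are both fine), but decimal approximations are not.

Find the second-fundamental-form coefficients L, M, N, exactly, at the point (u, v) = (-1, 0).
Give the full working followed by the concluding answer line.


f = 16/3, f' = -2, f'' = 2, h' = -5/4, h'' = 0
E = 89/16, F = 0, G = 256/9; answer radicand W^2 = 89/16
unnormalised second-form numerators: l = 5/2, m = 0, n = -20/3; L = l/sqrt(89/16), and similarly M = m/sqrt(W^2), N = n/sqrt(W^2)

Answer: L = 10*sqrt(89)/89, M = 0, N = -80*sqrt(89)/267


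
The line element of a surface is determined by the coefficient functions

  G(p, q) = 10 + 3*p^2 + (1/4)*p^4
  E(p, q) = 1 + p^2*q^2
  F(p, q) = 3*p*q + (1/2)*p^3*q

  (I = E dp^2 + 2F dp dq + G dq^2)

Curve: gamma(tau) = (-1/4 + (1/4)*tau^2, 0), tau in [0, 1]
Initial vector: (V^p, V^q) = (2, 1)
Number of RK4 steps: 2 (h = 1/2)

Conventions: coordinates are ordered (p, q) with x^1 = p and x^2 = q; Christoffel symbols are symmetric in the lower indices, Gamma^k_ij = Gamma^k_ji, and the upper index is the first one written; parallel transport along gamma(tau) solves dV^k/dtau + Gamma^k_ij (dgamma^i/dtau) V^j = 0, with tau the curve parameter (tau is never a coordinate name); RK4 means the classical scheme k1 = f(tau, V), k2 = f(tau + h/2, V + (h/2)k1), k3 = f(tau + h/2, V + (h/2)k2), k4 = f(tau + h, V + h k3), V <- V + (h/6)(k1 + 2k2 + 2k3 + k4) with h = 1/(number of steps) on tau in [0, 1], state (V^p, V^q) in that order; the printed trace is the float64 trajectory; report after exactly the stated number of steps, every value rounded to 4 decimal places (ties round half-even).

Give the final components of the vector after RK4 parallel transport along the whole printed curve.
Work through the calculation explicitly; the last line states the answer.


gamma'(tau) = ((1/2)*tau, 0); f(tau, V)^k = -Gamma^k_ij(gamma(tau)) gamma'^i(tau) V^j; h = 1/2; intermediate values shown to 6 dp
curve data and Christoffel symbols at the stage parameters:
  tau = 0.000000: gamma = (-0.250000, 0.000000), gamma' = (0.000000, 0.000000); Gamma_ppp = 0.000000, Gamma_ppq = 0.000000, Gamma_pqq = 0.000000, Gamma_qpp = 0.000000, Gamma_qpq = -0.074379, Gamma_qqq = 0.000000
  tau = 0.250000: gamma = (-0.234375, 0.000000), gamma' = (0.125000, 0.000000); Gamma_ppp = 0.000000, Gamma_ppq = 0.000000, Gamma_pqq = 0.000000, Gamma_qpp = 0.000000, Gamma_qpq = -0.069801, Gamma_qqq = 0.000000
  tau = 0.500000: gamma = (-0.187500, 0.000000), gamma' = (0.250000, 0.000000); Gamma_ppp = 0.000000, Gamma_ppq = 0.000000, Gamma_pqq = 0.000000, Gamma_qpp = 0.000000, Gamma_qpq = -0.055987, Gamma_qqq = 0.000000
  tau = 0.750000: gamma = (-0.109375, 0.000000), gamma' = (0.375000, 0.000000); Gamma_ppp = 0.000000, Gamma_ppq = 0.000000, Gamma_pqq = 0.000000, Gamma_qpp = 0.000000, Gamma_qpq = -0.032760, Gamma_qqq = 0.000000
  tau = 1.000000: gamma = (0.000000, 0.000000), gamma' = (0.500000, 0.000000); Gamma_ppp = 0.000000, Gamma_ppq = 0.000000, Gamma_pqq = 0.000000, Gamma_qpp = 0.000000, Gamma_qpq = 0.000000, Gamma_qqq = 0.000000
step 0: V^p = 2.0000, V^q = 1.0000
step 1: k1 = (0.000000, 0.000000), k2 = (0.000000, 0.008725), k3 = (0.000000, 0.008744), k4 = (0.000000, 0.014058); V <- V + (h/6)(k1 + 2k2 + 2k3 + k4): V^p = 2.0000, V^q = 1.0041
step 2: k1 = (0.000000, 0.014054), k2 = (0.000000, 0.012378), k3 = (0.000000, 0.012373), k4 = (0.000000, 0.000000); V <- V + (h/6)(k1 + 2k2 + 2k3 + k4): V^p = 2.0000, V^q = 1.0094

Answer: V^p = 2.0000, V^q = 1.0094


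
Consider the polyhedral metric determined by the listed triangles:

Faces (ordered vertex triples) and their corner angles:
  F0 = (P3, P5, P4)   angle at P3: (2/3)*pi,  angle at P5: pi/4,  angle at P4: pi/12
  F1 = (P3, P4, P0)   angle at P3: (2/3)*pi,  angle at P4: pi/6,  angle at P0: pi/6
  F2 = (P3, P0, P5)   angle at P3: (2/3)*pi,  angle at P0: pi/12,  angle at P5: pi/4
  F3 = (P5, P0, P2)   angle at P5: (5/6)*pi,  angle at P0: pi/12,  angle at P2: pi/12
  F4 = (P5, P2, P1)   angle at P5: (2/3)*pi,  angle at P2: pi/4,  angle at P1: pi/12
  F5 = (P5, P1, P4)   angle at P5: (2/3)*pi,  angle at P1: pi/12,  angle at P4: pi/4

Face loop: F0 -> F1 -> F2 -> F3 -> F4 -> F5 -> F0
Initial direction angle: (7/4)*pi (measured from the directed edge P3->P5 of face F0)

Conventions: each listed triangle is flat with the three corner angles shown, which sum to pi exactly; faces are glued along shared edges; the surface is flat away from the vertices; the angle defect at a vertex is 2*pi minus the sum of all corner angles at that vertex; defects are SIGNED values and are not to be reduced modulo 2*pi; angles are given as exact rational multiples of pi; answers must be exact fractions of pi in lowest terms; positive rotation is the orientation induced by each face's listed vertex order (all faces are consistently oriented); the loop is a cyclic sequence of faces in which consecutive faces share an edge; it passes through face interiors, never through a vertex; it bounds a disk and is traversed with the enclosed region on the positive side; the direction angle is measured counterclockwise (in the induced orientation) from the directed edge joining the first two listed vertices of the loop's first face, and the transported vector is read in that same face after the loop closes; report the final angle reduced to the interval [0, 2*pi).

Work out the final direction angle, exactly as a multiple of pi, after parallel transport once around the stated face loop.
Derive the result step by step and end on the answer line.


enclosed vertex P3: corner angles sum to 2*pi, defect = 2*pi - 2*pi = 0
enclosed vertex P5: corner angles sum to (8/3)*pi, defect = 2*pi - (8/3)*pi = (-2/3)*pi
adding the enclosed defects to the starting angle (mod 2*pi, induced orientation) gives the holonomy
final angle = (7/4)*pi - (2/3)*pi = (13/12)*pi (mod 2*pi)

Answer: final direction angle = (13/12)*pi


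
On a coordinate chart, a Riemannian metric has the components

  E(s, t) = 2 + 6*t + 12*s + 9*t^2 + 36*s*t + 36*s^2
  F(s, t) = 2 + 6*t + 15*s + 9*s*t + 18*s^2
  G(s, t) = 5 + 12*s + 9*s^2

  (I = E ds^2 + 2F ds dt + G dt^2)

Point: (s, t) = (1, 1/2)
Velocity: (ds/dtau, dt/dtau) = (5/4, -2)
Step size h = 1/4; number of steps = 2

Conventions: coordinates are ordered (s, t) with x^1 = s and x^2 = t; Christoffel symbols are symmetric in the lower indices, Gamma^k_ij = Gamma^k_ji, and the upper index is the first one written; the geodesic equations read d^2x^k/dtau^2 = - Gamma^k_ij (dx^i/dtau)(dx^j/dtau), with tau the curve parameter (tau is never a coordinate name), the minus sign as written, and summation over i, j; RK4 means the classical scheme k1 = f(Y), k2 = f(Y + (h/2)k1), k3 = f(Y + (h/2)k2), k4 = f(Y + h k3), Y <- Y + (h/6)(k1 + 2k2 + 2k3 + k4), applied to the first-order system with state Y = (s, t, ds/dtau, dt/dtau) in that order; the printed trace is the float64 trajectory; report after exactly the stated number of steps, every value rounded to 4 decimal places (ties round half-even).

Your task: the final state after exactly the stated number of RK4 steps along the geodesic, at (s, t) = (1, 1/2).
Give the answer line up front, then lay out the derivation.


Answer: s = 1.6753, t = -0.4681, ds/dtau = 1.4322, dt/dtau = -1.8805

f(Y) = (ds/dtau, dt/dtau, -Gamma^s_ij Y'^i Y'^j, -Gamma^t_ij Y'^i Y'^j) with the Gammas evaluated at the stage position; h = 0.250000; intermediate values shown to 6 dp
step 0: s = 1.0000, t = 0.5000, ds/dtau = 1.2500, dt/dtau = -2.0000
step 1:
  k1: at (s, t) = (1.000000, 0.500000), (ds/dtau, dt/dtau) = (1.250000, -2.000000); Gamma_sss = 0.519084, Gamma_sst = 0.259542, Gamma_stt = 0.000000, Gamma_tss = 0.305344, Gamma_tst = 0.152672, Gamma_ttt = 0.000000; k1 = (1.250000, -2.000000, 0.486641, 0.286260)
  k2: at (s, t) = (1.156250, 0.250000), (ds/dtau, dt/dtau) = (1.310830, -1.964218); Gamma_sss = 0.489989, Gamma_sst = 0.244995, Gamma_stt = 0.000000, Gamma_tss = 0.308446, Gamma_tst = 0.154223, Gamma_ttt = 0.000000; k2 = (1.310830, -1.964218, 0.419666, 0.264178)
  k3: at (s, t) = (1.163854, 0.254473), (ds/dtau, dt/dtau) = (1.302458, -1.966978); Gamma_sss = 0.487457, Gamma_sst = 0.243729, Gamma_stt = 0.000000, Gamma_tss = 0.306052, Gamma_tst = 0.153026, Gamma_ttt = 0.000000; k3 = (1.302458, -1.966978, 0.421898, 0.264891)
  k4: at (s, t) = (1.325615, 0.008256), (ds/dtau, dt/dtau) = (1.355475, -1.933777); Gamma_sss = 0.459118, Gamma_sst = 0.229559, Gamma_stt = 0.000000, Gamma_tss = 0.305629, Gamma_tst = 0.152814, Gamma_ttt = 0.000000; k4 = (1.355475, -1.933777, 0.359891, 0.239575)
  Y <- Y + (h/6)(k1 + 2k2 + 2k3 + k4): s = 1.3263, t = 0.0085, ds/dtau = 1.3554, dt/dtau = -1.9340
step 2:
  k1: at (s, t) = (1.326335, 0.008493), (ds/dtau, dt/dtau) = (1.355403, -1.934001); Gamma_sss = 0.458920, Gamma_sst = 0.229460, Gamma_stt = 0.000000, Gamma_tss = 0.305437, Gamma_tst = 0.152718, Gamma_ttt = 0.000000; k1 = (1.355403, -1.934001, 0.359901, 0.239534)
  k2: at (s, t) = (1.495761, -0.233257), (ds/dtau, dt/dtau) = (1.400390, -1.904059); Gamma_sss = 0.431029, Gamma_sst = 0.215515, Gamma_stt = 0.000000, Gamma_tss = 0.301485, Gamma_tst = 0.150742, Gamma_ttt = 0.000000; k2 = (1.400390, -1.904059, 0.304020, 0.212647)
  k3: at (s, t) = (1.501384, -0.229514), (ds/dtau, dt/dtau) = (1.393405, -1.907420); Gamma_sss = 0.429608, Gamma_sst = 0.214804, Gamma_stt = 0.000000, Gamma_tss = 0.299818, Gamma_tst = 0.149909, Gamma_ttt = 0.000000; k3 = (1.393405, -1.907420, 0.307698, 0.214739)
  k4: at (s, t) = (1.674687, -0.468362), (ds/dtau, dt/dtau) = (1.432327, -1.880316); Gamma_sss = 0.403684, Gamma_sst = 0.201842, Gamma_stt = 0.000000, Gamma_tss = 0.294046, Gamma_tst = 0.147023, Gamma_ttt = 0.000000; k4 = (1.432327, -1.880316, 0.259031, 0.188680)
  Y <- Y + (h/6)(k1 + 2k2 + 2k3 + k4): s = 1.6753, t = -0.4681, ds/dtau = 1.4322, dt/dtau = -1.8805


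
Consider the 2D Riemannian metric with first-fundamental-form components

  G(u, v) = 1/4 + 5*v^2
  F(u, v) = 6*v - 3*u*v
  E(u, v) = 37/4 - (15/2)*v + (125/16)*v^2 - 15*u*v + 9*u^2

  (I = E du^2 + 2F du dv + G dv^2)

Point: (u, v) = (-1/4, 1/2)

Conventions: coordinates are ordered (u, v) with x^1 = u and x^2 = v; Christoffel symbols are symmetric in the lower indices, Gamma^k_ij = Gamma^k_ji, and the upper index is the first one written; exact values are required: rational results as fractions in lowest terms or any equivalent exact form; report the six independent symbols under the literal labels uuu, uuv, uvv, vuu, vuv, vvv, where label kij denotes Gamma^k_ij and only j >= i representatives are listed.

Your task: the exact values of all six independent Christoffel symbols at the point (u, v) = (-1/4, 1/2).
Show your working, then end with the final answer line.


E = 633/64, F = 27/8, G = 3/2 at the point
E_u = -12, E_v = 65/16, F_u = -3/2, F_v = 27/4, G_u = 0, G_v = 5
EG - F^2 = 441/128;  g^inv = (128/441) * [[3/2, -27/8], [-27/8, 633/64]]
first-kind symbols [ij,l] = (1/2)(d_i g_jl + d_j g_il - d_l g_ij): [uu,u] = E_u/2 = -6, [uu,v] = F_u - E_v/2 = -113/32, [uv,u] = E_v/2 = 65/32, [uv,v] = G_u/2 = 0, [vv,u] = F_v - G_u/2 = 27/4, [vv,v] = G_v/2 = 5/2
Gamma^u_ij = (G*[ij,u] - F*[ij,v])/(EG - F^2), Gamma^v_ij = (E*[ij,v] - F*[ij,u])/(EG - F^2)

Answer: Gamma_uuu = 83/98, Gamma_uuv = 130/147, Gamma_uvv = 24/49, Gamma_vuu = -10019/2352, Gamma_vuv = -195/98, Gamma_vvv = 83/147


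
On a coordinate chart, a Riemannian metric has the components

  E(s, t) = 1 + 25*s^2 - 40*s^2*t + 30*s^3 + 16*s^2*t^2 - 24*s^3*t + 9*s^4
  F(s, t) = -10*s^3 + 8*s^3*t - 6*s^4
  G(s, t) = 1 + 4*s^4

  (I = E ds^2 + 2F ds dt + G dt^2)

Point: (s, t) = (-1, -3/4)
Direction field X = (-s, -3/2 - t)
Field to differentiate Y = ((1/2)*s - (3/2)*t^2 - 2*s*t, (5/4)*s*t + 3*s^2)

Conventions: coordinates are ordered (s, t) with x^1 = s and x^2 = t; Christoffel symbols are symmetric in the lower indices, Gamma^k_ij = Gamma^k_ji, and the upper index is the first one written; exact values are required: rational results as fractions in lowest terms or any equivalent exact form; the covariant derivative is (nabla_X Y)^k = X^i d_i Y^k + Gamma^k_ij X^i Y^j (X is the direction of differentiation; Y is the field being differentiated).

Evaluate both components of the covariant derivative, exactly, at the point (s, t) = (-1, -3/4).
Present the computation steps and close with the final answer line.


E = 26, F = 10, G = 5 at the point
E_s = -20, E_t = -40, F_s = -24, F_t = -8, G_s = -16, G_t = 0
EG - F^2 = 30;  g^inv = (1/30) * [[5, -10], [-10, 26]]
first-kind symbols [ij,l] = (1/2)(d_i g_jl + d_j g_il - d_l g_ij): [ss,s] = E_s/2 = -10, [ss,t] = F_s - E_t/2 = -4, [st,s] = E_t/2 = -20, [st,t] = G_s/2 = -8, [tt,s] = F_t - G_s/2 = 0, [tt,t] = G_t/2 = 0
Gamma^s_ij = (G*[ij,s] - F*[ij,t])/(EG - F^2), Gamma^t_ij = (E*[ij,t] - F*[ij,s])/(EG - F^2)
Gamma_sss = -1/3, Gamma_sst = -2/3, Gamma_stt = 0, Gamma_tss = -2/15, Gamma_tst = -4/15, Gamma_ttt = 0
X = (1, -3/4), Y = (-91/32, 63/16) at the point

Answer: (nabla_X Y)^s = -823/192, (nabla_X Y)^t = -695/96


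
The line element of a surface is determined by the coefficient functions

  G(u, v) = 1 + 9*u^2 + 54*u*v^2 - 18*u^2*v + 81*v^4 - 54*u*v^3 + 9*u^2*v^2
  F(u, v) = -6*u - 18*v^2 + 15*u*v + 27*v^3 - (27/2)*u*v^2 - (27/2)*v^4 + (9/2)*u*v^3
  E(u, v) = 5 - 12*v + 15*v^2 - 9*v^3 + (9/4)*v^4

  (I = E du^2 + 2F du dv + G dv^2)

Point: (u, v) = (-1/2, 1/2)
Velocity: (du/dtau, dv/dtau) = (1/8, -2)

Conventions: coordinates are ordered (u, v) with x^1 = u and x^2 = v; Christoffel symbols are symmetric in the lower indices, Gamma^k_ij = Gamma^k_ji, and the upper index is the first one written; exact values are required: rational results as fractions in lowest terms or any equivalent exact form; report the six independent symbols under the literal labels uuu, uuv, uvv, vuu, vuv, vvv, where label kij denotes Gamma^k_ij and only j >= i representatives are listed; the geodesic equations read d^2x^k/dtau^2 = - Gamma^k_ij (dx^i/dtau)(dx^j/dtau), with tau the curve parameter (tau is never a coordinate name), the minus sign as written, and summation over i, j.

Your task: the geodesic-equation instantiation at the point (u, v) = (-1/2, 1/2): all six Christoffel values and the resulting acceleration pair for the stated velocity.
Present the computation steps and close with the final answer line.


E = 113/64, F = -21/16, G = 13/4 at the point
E_u = 0, E_v = -21/8, F_u = -21/16, F_v = -111/16, G_u = 9/2, G_v = 63/2
EG - F^2 = 257/64;  g^inv = (64/257) * [[13/4, 21/16], [21/16, 113/64]]
first-kind symbols [ij,l] = (1/2)(d_i g_jl + d_j g_il - d_l g_ij): [uu,u] = E_u/2 = 0, [uu,v] = F_u - E_v/2 = 0, [uv,u] = E_v/2 = -21/16, [uv,v] = G_u/2 = 9/4, [vv,u] = F_v - G_u/2 = -147/16, [vv,v] = G_v/2 = 63/4
Gamma^u_ij = (G*[ij,u] - F*[ij,v])/(EG - F^2), Gamma^v_ij = (E*[ij,v] - F*[ij,u])/(EG - F^2)
Gamma_uuu = 0, Gamma_uuv = -84/257, Gamma_uvv = -588/257, Gamma_vuu = 0, Gamma_vuv = 144/257, Gamma_vvv = 1008/257
d^2u/dtau^2 = -(Gamma_uuu*(1/8)^2 + 2*Gamma_uuv*(1/8)*(-2) + Gamma_uvv*(-2)^2) = 2310/257
d^2v/dtau^2 = -(Gamma_vuu*(1/8)^2 + 2*Gamma_vuv*(1/8)*(-2) + Gamma_vvv*(-2)^2) = -3960/257

Answer: Gamma_uuu = 0, Gamma_uuv = -84/257, Gamma_uvv = -588/257, Gamma_vuu = 0, Gamma_vuv = 144/257, Gamma_vvv = 1008/257; accelerations (d^2u/dtau^2, d^2v/dtau^2) = (2310/257, -3960/257)


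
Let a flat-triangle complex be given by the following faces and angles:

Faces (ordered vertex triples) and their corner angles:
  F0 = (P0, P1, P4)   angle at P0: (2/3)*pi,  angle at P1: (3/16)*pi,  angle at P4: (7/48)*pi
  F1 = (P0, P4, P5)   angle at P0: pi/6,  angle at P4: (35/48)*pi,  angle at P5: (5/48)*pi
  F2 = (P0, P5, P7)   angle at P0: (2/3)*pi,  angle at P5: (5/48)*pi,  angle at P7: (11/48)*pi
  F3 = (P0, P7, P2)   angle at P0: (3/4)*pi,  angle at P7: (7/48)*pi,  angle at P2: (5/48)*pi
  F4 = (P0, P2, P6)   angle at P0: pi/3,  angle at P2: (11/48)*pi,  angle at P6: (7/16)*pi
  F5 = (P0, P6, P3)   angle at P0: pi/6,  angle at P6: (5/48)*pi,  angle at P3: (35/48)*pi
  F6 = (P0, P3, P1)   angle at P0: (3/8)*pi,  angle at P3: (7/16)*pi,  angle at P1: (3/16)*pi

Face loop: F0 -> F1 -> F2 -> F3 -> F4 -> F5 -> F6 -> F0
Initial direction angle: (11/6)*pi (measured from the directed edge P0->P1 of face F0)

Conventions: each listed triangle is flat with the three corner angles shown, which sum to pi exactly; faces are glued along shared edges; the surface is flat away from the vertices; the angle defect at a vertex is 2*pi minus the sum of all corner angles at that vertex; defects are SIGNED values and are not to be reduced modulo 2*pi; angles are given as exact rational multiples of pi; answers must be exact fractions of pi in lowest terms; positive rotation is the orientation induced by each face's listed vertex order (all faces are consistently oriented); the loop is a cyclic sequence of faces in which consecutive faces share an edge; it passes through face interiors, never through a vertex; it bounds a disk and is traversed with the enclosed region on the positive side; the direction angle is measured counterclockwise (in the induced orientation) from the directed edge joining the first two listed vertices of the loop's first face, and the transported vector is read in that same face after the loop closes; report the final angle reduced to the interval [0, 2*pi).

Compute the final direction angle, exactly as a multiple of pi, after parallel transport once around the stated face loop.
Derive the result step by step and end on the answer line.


enclosed vertex P0: corner angles sum to (25/8)*pi, defect = 2*pi - (25/8)*pi = (-9/8)*pi
final direction = starting direction + enclosed defect total, reduced mod 2*pi (induced orientation)
final angle = (11/6)*pi - (9/8)*pi = (17/24)*pi (mod 2*pi)

Answer: final direction angle = (17/24)*pi


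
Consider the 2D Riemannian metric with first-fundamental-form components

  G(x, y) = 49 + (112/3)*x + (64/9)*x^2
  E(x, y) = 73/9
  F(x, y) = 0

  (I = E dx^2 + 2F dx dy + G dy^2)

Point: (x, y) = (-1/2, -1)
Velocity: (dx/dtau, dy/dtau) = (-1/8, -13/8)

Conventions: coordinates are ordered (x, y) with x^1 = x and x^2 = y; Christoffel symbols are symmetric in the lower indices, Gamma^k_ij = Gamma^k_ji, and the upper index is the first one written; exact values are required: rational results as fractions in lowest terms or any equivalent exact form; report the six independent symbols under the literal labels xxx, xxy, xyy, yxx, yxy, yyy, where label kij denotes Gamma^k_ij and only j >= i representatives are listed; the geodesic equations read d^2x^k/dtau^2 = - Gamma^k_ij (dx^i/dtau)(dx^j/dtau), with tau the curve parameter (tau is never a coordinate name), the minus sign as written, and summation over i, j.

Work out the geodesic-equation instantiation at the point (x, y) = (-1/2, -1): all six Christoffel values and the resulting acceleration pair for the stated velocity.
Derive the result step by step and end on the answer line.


E = 73/9, F = 0, G = 289/9 at the point
E_x = 0, E_y = 0, F_x = 0, F_y = 0, G_x = 272/9, G_y = 0
EG - F^2 = 21097/81;  g^inv = (81/21097) * [[289/9, 0], [0, 73/9]]
first-kind symbols [ij,l] = (1/2)(d_i g_jl + d_j g_il - d_l g_ij): [xx,x] = E_x/2 = 0, [xx,y] = F_x - E_y/2 = 0, [xy,x] = E_y/2 = 0, [xy,y] = G_x/2 = 136/9, [yy,x] = F_y - G_x/2 = -136/9, [yy,y] = G_y/2 = 0
Gamma^x_ij = (G*[ij,x] - F*[ij,y])/(EG - F^2), Gamma^y_ij = (E*[ij,y] - F*[ij,x])/(EG - F^2)
Gamma_xxx = 0, Gamma_xxy = 0, Gamma_xyy = -136/73, Gamma_yxx = 0, Gamma_yxy = 8/17, Gamma_yyy = 0
d^2x/dtau^2 = -(Gamma_xxx*(-1/8)^2 + 2*Gamma_xxy*(-1/8)*(-13/8) + Gamma_xyy*(-13/8)^2) = 2873/584
d^2y/dtau^2 = -(Gamma_yxx*(-1/8)^2 + 2*Gamma_yxy*(-1/8)*(-13/8) + Gamma_yyy*(-13/8)^2) = -13/68

Answer: Gamma_xxx = 0, Gamma_xxy = 0, Gamma_xyy = -136/73, Gamma_yxx = 0, Gamma_yxy = 8/17, Gamma_yyy = 0; accelerations (d^2x/dtau^2, d^2y/dtau^2) = (2873/584, -13/68)


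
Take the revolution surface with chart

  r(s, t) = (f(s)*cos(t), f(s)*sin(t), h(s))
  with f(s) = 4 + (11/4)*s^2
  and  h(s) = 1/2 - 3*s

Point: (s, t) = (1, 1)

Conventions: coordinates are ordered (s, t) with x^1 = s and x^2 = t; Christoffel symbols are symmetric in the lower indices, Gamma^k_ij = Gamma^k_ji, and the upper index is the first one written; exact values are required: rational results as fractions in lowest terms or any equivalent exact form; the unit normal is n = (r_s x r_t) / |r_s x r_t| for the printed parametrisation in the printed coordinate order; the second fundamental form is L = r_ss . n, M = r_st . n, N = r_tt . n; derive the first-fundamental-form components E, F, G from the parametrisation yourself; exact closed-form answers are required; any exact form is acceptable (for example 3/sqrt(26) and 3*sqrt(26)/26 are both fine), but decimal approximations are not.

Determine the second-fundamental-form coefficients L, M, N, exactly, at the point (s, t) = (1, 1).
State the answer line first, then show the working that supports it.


Answer: L = 33*sqrt(157)/157, M = 0, N = -81*sqrt(157)/314

f = 27/4, f' = 11/2, f'' = 11/2, h' = -3, h'' = 0
E = 157/4, F = 0, G = 729/16; answer radicand W^2 = 157/4
unnormalised second-form numerators: l = 33/2, m = 0, n = -81/4; L = l/sqrt(157/4), and similarly M = m/sqrt(W^2), N = n/sqrt(W^2)
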